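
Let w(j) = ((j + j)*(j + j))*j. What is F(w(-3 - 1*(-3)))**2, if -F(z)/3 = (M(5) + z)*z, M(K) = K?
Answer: 0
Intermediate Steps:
w(j) = 4*j**3 (w(j) = ((2*j)*(2*j))*j = (4*j**2)*j = 4*j**3)
F(z) = -3*z*(5 + z) (F(z) = -3*(5 + z)*z = -3*z*(5 + z))
F(w(-3 - 1*(-3)))**2 = (-3*4*(-3 - 1*(-3))**3*(5 + 4*(-3 - 1*(-3))**3))**2 = (-3*4*(-3 + 3)**3*(5 + 4*(-3 + 3)**3))**2 = (-3*4*0**3*(5 + 4*0**3))**2 = (-3*4*0*(5 + 4*0))**2 = (-3*0*(5 + 0))**2 = (-3*0*5)**2 = 0**2 = 0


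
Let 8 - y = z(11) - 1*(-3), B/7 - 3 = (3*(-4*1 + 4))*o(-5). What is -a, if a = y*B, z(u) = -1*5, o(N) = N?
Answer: -210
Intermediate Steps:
z(u) = -5
B = 21 (B = 21 + 7*((3*(-4*1 + 4))*(-5)) = 21 + 7*((3*(-4 + 4))*(-5)) = 21 + 7*((3*0)*(-5)) = 21 + 7*(0*(-5)) = 21 + 7*0 = 21 + 0 = 21)
y = 10 (y = 8 - (-5 - 1*(-3)) = 8 - (-5 + 3) = 8 - 1*(-2) = 8 + 2 = 10)
a = 210 (a = 10*21 = 210)
-a = -1*210 = -210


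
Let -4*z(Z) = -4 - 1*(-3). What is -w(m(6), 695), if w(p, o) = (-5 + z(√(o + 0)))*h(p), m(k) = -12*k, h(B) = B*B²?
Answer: -1772928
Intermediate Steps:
z(Z) = ¼ (z(Z) = -(-4 - 1*(-3))/4 = -(-4 + 3)/4 = -¼*(-1) = ¼)
h(B) = B³
w(p, o) = -19*p³/4 (w(p, o) = (-5 + ¼)*p³ = -19*p³/4)
-w(m(6), 695) = -(-19)*(-12*6)³/4 = -(-19)*(-72)³/4 = -(-19)*(-373248)/4 = -1*1772928 = -1772928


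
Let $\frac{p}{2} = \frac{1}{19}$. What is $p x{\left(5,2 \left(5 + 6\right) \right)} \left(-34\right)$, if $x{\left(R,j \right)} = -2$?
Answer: $\frac{136}{19} \approx 7.1579$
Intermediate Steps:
$p = \frac{2}{19} \approx 0.10526$
$p x{\left(5,2 \left(5 + 6\right) \right)} \left(-34\right) = \frac{2}{19} \left(-2\right) \left(-34\right) = \left(- \frac{4}{19}\right) \left(-34\right) = \frac{136}{19}$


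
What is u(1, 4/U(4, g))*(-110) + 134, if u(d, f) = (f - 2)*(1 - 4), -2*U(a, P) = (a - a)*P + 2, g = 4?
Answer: -1846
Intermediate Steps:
U(a, P) = -1 (U(a, P) = -((a - a)*P + 2)/2 = -(0*P + 2)/2 = -(0 + 2)/2 = -½*2 = -1)
u(d, f) = 6 - 3*f (u(d, f) = (-2 + f)*(-3) = 6 - 3*f)
u(1, 4/U(4, g))*(-110) + 134 = (6 - 12/(-1))*(-110) + 134 = (6 - 12*(-1))*(-110) + 134 = (6 - 3*(-4))*(-110) + 134 = (6 + 12)*(-110) + 134 = 18*(-110) + 134 = -1980 + 134 = -1846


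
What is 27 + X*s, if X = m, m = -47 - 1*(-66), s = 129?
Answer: 2478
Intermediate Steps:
m = 19 (m = -47 + 66 = 19)
X = 19
27 + X*s = 27 + 19*129 = 27 + 2451 = 2478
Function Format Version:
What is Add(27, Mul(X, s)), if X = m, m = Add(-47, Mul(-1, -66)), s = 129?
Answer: 2478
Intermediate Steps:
m = 19 (m = Add(-47, 66) = 19)
X = 19
Add(27, Mul(X, s)) = Add(27, Mul(19, 129)) = Add(27, 2451) = 2478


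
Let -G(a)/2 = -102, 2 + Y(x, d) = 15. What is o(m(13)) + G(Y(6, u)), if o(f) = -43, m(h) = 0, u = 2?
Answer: 161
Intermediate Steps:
Y(x, d) = 13 (Y(x, d) = -2 + 15 = 13)
G(a) = 204 (G(a) = -2*(-102) = 204)
o(m(13)) + G(Y(6, u)) = -43 + 204 = 161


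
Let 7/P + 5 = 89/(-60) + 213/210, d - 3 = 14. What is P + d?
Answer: 36109/2297 ≈ 15.720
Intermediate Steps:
d = 17 (d = 3 + 14 = 17)
P = -2940/2297 (P = 7/(-5 + (89/(-60) + 213/210)) = 7/(-5 + (89*(-1/60) + 213*(1/210))) = 7/(-5 + (-89/60 + 71/70)) = 7/(-5 - 197/420) = 7/(-2297/420) = 7*(-420/2297) = -2940/2297 ≈ -1.2799)
P + d = -2940/2297 + 17 = 36109/2297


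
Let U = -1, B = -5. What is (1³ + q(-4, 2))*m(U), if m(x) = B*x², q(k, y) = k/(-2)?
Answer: -15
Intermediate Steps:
q(k, y) = -k/2 (q(k, y) = k*(-½) = -k/2)
m(x) = -5*x²
(1³ + q(-4, 2))*m(U) = (1³ - ½*(-4))*(-5*(-1)²) = (1 + 2)*(-5*1) = 3*(-5) = -15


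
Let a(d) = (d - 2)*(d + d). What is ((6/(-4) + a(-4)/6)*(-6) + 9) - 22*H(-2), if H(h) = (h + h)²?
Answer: -382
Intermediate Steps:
a(d) = 2*d*(-2 + d) (a(d) = (-2 + d)*(2*d) = 2*d*(-2 + d))
H(h) = 4*h² (H(h) = (2*h)² = 4*h²)
((6/(-4) + a(-4)/6)*(-6) + 9) - 22*H(-2) = ((6/(-4) + (2*(-4)*(-2 - 4))/6)*(-6) + 9) - 88*(-2)² = ((6*(-¼) + (2*(-4)*(-6))*(⅙))*(-6) + 9) - 88*4 = ((-3/2 + 48*(⅙))*(-6) + 9) - 22*16 = ((-3/2 + 8)*(-6) + 9) - 352 = ((13/2)*(-6) + 9) - 352 = (-39 + 9) - 352 = -30 - 352 = -382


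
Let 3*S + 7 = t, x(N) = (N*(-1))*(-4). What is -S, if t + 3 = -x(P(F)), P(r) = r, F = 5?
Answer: 10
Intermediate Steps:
x(N) = 4*N (x(N) = -N*(-4) = 4*N)
t = -23 (t = -3 - 4*5 = -3 - 1*20 = -3 - 20 = -23)
S = -10 (S = -7/3 + (⅓)*(-23) = -7/3 - 23/3 = -10)
-S = -1*(-10) = 10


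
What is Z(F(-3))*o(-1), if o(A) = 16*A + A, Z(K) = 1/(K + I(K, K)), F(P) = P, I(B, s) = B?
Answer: 17/6 ≈ 2.8333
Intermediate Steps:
Z(K) = 1/(2*K) (Z(K) = 1/(K + K) = 1/(2*K))
o(A) = 17*A
Z(F(-3))*o(-1) = ((½)/(-3))*(17*(-1)) = ((½)*(-⅓))*(-17) = -⅙*(-17) = 17/6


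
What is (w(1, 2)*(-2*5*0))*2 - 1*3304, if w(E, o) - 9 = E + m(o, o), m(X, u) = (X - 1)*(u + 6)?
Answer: -3304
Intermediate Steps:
m(X, u) = (-1 + X)*(6 + u)
w(E, o) = 3 + E + o² + 5*o (w(E, o) = 9 + (E + (-6 - o + 6*o + o*o)) = 9 + (E + (-6 - o + 6*o + o²)) = 9 + (E + (-6 + o² + 5*o)) = 9 + (-6 + E + o² + 5*o) = 3 + E + o² + 5*o)
(w(1, 2)*(-2*5*0))*2 - 1*3304 = ((3 + 1 + 2² + 5*2)*(-2*5*0))*2 - 1*3304 = ((3 + 1 + 4 + 10)*(-10*0))*2 - 3304 = (18*0)*2 - 3304 = 0*2 - 3304 = 0 - 3304 = -3304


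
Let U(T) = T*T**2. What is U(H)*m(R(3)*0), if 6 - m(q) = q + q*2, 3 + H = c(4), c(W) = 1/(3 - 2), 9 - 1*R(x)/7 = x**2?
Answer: -48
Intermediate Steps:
R(x) = 63 - 7*x**2
c(W) = 1 (c(W) = 1/1 = 1)
H = -2 (H = -3 + 1 = -2)
U(T) = T**3
m(q) = 6 - 3*q (m(q) = 6 - (q + q*2) = 6 - (q + 2*q) = 6 - 3*q)
U(H)*m(R(3)*0) = (-2)**3*(6 - 3*(63 - 7*3**2)*0) = -8*(6 - 3*(63 - 7*9)*0) = -8*(6 - 3*(63 - 63)*0) = -8*(6 - 0*0) = -8*(6 - 3*0) = -8*(6 + 0) = -8*6 = -48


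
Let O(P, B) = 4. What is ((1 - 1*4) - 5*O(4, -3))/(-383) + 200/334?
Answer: 42141/63961 ≈ 0.65885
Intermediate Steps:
((1 - 1*4) - 5*O(4, -3))/(-383) + 200/334 = ((1 - 1*4) - 5*4)/(-383) + 200/334 = ((1 - 4) - 20)*(-1/383) + 200*(1/334) = (-3 - 20)*(-1/383) + 100/167 = -23*(-1/383) + 100/167 = 23/383 + 100/167 = 42141/63961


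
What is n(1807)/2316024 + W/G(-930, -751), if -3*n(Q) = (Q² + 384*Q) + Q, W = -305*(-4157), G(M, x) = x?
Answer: -1101541367083/652250259 ≈ -1688.8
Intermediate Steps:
W = 1267885
n(Q) = -385*Q/3 - Q²/3 (n(Q) = -((Q² + 384*Q) + Q)/3 = -(Q² + 385*Q)/3 = -385*Q/3 - Q²/3)
n(1807)/2316024 + W/G(-930, -751) = -⅓*1807*(385 + 1807)/2316024 + 1267885/(-751) = -⅓*1807*2192*(1/2316024) + 1267885*(-1/751) = -3960944/3*1/2316024 - 1267885/751 = -495118/868509 - 1267885/751 = -1101541367083/652250259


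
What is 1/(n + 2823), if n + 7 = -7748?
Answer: -1/4932 ≈ -0.00020276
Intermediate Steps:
n = -7755 (n = -7 - 7748 = -7755)
1/(n + 2823) = 1/(-7755 + 2823) = 1/(-4932) = -1/4932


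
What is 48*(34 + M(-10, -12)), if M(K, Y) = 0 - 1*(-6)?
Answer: 1920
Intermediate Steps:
M(K, Y) = 6 (M(K, Y) = 0 + 6 = 6)
48*(34 + M(-10, -12)) = 48*(34 + 6) = 48*40 = 1920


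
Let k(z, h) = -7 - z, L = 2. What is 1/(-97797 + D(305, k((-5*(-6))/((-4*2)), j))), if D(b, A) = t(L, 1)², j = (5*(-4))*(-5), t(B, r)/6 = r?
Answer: -1/97761 ≈ -1.0229e-5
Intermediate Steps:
t(B, r) = 6*r
j = 100 (j = -20*(-5) = 100)
D(b, A) = 36 (D(b, A) = (6*1)² = 6² = 36)
1/(-97797 + D(305, k((-5*(-6))/((-4*2)), j))) = 1/(-97797 + 36) = 1/(-97761) = -1/97761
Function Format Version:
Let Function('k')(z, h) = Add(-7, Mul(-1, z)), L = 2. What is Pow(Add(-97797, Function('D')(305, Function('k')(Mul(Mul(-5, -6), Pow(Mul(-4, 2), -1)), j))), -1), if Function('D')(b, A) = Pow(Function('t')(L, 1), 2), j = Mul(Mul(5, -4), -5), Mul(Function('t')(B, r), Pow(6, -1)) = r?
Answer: Rational(-1, 97761) ≈ -1.0229e-5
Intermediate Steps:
Function('t')(B, r) = Mul(6, r)
j = 100 (j = Mul(-20, -5) = 100)
Function('D')(b, A) = 36 (Function('D')(b, A) = Pow(Mul(6, 1), 2) = Pow(6, 2) = 36)
Pow(Add(-97797, Function('D')(305, Function('k')(Mul(Mul(-5, -6), Pow(Mul(-4, 2), -1)), j))), -1) = Pow(Add(-97797, 36), -1) = Pow(-97761, -1) = Rational(-1, 97761)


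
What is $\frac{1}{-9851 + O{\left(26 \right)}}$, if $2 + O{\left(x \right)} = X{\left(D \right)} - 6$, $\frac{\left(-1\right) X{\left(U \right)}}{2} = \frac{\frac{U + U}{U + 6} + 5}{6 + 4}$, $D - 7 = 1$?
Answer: $- \frac{35}{345108} \approx -0.00010142$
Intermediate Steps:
$D = 8$ ($D = 7 + 1 = 8$)
$X{\left(U \right)} = -1 - \frac{2 U}{5 \left(6 + U\right)}$ ($X{\left(U \right)} = - 2 \frac{\frac{U + U}{U + 6} + 5}{6 + 4} = - 2 \frac{\frac{2 U}{6 + U} + 5}{10} = - 2 \left(\frac{2 U}{6 + U} + 5\right) \frac{1}{10} = - 2 \left(5 + \frac{2 U}{6 + U}\right) \frac{1}{10} = - 2 \left(\frac{1}{2} + \frac{U}{5 \left(6 + U\right)}\right) = -1 - \frac{2 U}{5 \left(6 + U\right)}$)
$O{\left(x \right)} = - \frac{323}{35}$ ($O{\left(x \right)} = -2 - \left(6 - \frac{-30 - 56}{5 \left(6 + 8\right)}\right) = -2 - \left(6 - \frac{-30 - 56}{5 \cdot 14}\right) = -2 - \left(6 - - \frac{43}{35}\right) = -2 - \frac{253}{35} = - \frac{323}{35}$)
$\frac{1}{-9851 + O{\left(26 \right)}} = \frac{1}{-9851 - \frac{323}{35}} = \frac{1}{- \frac{345108}{35}} = - \frac{35}{345108}$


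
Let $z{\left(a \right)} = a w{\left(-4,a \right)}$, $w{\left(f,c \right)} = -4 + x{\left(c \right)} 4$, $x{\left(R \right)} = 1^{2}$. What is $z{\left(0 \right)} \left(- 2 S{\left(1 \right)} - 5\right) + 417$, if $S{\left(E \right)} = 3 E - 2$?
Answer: $417$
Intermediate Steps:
$x{\left(R \right)} = 1$
$S{\left(E \right)} = -2 + 3 E$
$w{\left(f,c \right)} = 0$ ($w{\left(f,c \right)} = -4 + 1 \cdot 4 = -4 + 4 = 0$)
$z{\left(a \right)} = 0$ ($z{\left(a \right)} = a 0 = 0$)
$z{\left(0 \right)} \left(- 2 S{\left(1 \right)} - 5\right) + 417 = 0 \left(- 2 \left(-2 + 3 \cdot 1\right) - 5\right) + 417 = 0 \left(- 2 \left(-2 + 3\right) - 5\right) + 417 = 0 \left(\left(-2\right) 1 - 5\right) + 417 = 0 \left(-2 - 5\right) + 417 = 0 \left(-7\right) + 417 = 0 + 417 = 417$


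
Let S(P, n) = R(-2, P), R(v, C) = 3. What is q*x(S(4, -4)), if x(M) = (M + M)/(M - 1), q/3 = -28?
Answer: -252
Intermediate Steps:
S(P, n) = 3
q = -84 (q = 3*(-28) = -84)
x(M) = 2*M/(-1 + M) (x(M) = (2*M)/(-1 + M) = 2*M/(-1 + M))
q*x(S(4, -4)) = -168*3/(-1 + 3) = -168*3/2 = -84*3 = -252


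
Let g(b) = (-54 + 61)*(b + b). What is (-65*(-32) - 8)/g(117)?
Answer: 148/117 ≈ 1.2650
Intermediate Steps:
g(b) = 14*b (g(b) = 7*(2*b) = 14*b)
(-65*(-32) - 8)/g(117) = (-65*(-32) - 8)/((14*117)) = (2080 - 8)/1638 = 2072*(1/1638) = 148/117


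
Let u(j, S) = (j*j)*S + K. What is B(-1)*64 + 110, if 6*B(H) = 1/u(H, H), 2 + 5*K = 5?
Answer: 250/3 ≈ 83.333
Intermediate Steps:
K = ⅗ (K = -⅖ + (⅕)*5 = -⅖ + 1 = ⅗ ≈ 0.60000)
u(j, S) = ⅗ + S*j² (u(j, S) = (j*j)*S + ⅗ = j²*S + ⅗ = S*j² + ⅗ = ⅗ + S*j²)
B(H) = 1/(6*(⅗ + H³)) (B(H) = 1/(6*(⅗ + H*H²)) = 1/(6*(⅗ + H³)))
B(-1)*64 + 110 = (5/(6*(3 + 5*(-1)³)))*64 + 110 = (5/(6*(3 + 5*(-1))))*64 + 110 = (5/(6*(3 - 5)))*64 + 110 = ((⅚)/(-2))*64 + 110 = ((⅚)*(-½))*64 + 110 = -5/12*64 + 110 = -80/3 + 110 = 250/3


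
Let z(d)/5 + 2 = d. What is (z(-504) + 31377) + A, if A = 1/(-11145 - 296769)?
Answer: 8882395157/307914 ≈ 28847.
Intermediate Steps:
z(d) = -10 + 5*d
A = -1/307914 (A = 1/(-307914) = -1/307914 ≈ -3.2477e-6)
(z(-504) + 31377) + A = ((-10 + 5*(-504)) + 31377) - 1/307914 = ((-10 - 2520) + 31377) - 1/307914 = (-2530 + 31377) - 1/307914 = 28847 - 1/307914 = 8882395157/307914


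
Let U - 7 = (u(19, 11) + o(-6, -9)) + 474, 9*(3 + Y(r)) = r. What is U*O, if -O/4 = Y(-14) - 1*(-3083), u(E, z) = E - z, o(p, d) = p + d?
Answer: -17510192/3 ≈ -5.8367e+6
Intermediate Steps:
o(p, d) = d + p
Y(r) = -3 + r/9
U = 474 (U = 7 + (((19 - 1*11) + (-9 - 6)) + 474) = 7 + (((19 - 11) - 15) + 474) = 7 + ((8 - 15) + 474) = 7 + (-7 + 474) = 7 + 467 = 474)
O = -110824/9 (O = -4*((-3 + (⅑)*(-14)) - 1*(-3083)) = -4*((-3 - 14/9) + 3083) = -4*(-41/9 + 3083) = -4*27706/9 = -110824/9 ≈ -12314.)
U*O = 474*(-110824/9) = -17510192/3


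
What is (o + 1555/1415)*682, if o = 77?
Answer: 15073564/283 ≈ 53264.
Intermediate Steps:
(o + 1555/1415)*682 = (77 + 1555/1415)*682 = (77 + 1555*(1/1415))*682 = (77 + 311/283)*682 = (22102/283)*682 = 15073564/283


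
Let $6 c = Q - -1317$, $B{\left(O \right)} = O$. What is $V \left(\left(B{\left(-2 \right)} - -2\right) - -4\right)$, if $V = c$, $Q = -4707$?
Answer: $-2260$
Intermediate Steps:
$c = -565$ ($c = \frac{-4707 - -1317}{6} = \frac{-4707 + 1317}{6} = \frac{1}{6} \left(-3390\right) = -565$)
$V = -565$
$V \left(\left(B{\left(-2 \right)} - -2\right) - -4\right) = - 565 \left(\left(-2 - -2\right) - -4\right) = - 565 \left(\left(-2 + 2\right) + 4\right) = - 565 \left(0 + 4\right) = \left(-565\right) 4 = -2260$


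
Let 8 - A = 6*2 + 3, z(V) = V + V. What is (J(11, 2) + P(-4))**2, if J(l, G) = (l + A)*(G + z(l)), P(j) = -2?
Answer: 8836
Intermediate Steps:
z(V) = 2*V
A = -7 (A = 8 - (6*2 + 3) = 8 - (12 + 3) = 8 - 1*15 = 8 - 15 = -7)
J(l, G) = (-7 + l)*(G + 2*l) (J(l, G) = (l - 7)*(G + 2*l) = (-7 + l)*(G + 2*l))
(J(11, 2) + P(-4))**2 = ((-14*11 - 7*2 + 2*11**2 + 2*11) - 2)**2 = ((-154 - 14 + 2*121 + 22) - 2)**2 = ((-154 - 14 + 242 + 22) - 2)**2 = (96 - 2)**2 = 94**2 = 8836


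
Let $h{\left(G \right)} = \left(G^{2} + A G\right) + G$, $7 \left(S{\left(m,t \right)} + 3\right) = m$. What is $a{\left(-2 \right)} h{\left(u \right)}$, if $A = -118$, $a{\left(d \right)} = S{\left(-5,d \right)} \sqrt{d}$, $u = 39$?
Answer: $\frac{79092 i \sqrt{2}}{7} \approx 15979.0 i$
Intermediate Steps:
$S{\left(m,t \right)} = -3 + \frac{m}{7}$
$a{\left(d \right)} = - \frac{26 \sqrt{d}}{7}$ ($a{\left(d \right)} = \left(-3 + \frac{1}{7} \left(-5\right)\right) \sqrt{d} = \left(-3 - \frac{5}{7}\right) \sqrt{d} = - \frac{26 \sqrt{d}}{7}$)
$h{\left(G \right)} = G^{2} - 117 G$ ($h{\left(G \right)} = \left(G^{2} - 118 G\right) + G = G^{2} - 117 G$)
$a{\left(-2 \right)} h{\left(u \right)} = - \frac{26 \sqrt{-2}}{7} \cdot 39 \left(-117 + 39\right) = - \frac{26 i \sqrt{2}}{7} \cdot 39 \left(-78\right) = - \frac{26 i \sqrt{2}}{7} \left(-3042\right) = \frac{79092 i \sqrt{2}}{7}$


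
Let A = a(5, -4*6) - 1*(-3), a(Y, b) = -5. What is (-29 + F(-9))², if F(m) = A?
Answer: 961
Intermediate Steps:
A = -2 (A = -5 - 1*(-3) = -5 + 3 = -2)
F(m) = -2
(-29 + F(-9))² = (-29 - 2)² = (-31)² = 961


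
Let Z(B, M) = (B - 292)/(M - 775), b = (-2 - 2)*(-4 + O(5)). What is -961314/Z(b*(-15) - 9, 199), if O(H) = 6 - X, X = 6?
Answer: -553716864/541 ≈ -1.0235e+6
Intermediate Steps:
O(H) = 0 (O(H) = 6 - 1*6 = 6 - 6 = 0)
b = 16 (b = (-2 - 2)*(-4 + 0) = -4*(-4) = 16)
Z(B, M) = (-292 + B)/(-775 + M)
-961314/Z(b*(-15) - 9, 199) = -961314*(-775 + 199)/(-292 + (16*(-15) - 9)) = -961314*(-576/(-292 + (-240 - 9))) = -961314*(-576/(-292 - 249)) = -961314/((-1/576*(-541))) = -961314/541/576 = -961314*576/541 = -553716864/541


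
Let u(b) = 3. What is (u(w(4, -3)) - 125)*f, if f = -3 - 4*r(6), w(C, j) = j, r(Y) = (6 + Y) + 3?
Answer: 7686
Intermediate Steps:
r(Y) = 9 + Y
f = -63 (f = -3 - 4*(9 + 6) = -3 - 4*15 = -3 - 60 = -63)
(u(w(4, -3)) - 125)*f = (3 - 125)*(-63) = -122*(-63) = 7686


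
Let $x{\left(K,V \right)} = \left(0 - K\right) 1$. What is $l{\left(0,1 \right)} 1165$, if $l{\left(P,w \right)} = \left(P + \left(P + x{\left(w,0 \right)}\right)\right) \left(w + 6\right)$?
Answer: $-8155$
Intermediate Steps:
$x{\left(K,V \right)} = - K$ ($x{\left(K,V \right)} = - K 1 = - K$)
$l{\left(P,w \right)} = \left(6 + w\right) \left(- w + 2 P\right)$ ($l{\left(P,w \right)} = \left(P + \left(P - w\right)\right) \left(w + 6\right) = \left(- w + 2 P\right) \left(6 + w\right) = \left(6 + w\right) \left(- w + 2 P\right)$)
$l{\left(0,1 \right)} 1165 = \left(- 1^{2} - 6 + 12 \cdot 0 + 2 \cdot 0 \cdot 1\right) 1165 = \left(\left(-1\right) 1 - 6 + 0 + 0\right) 1165 = \left(-1 - 6 + 0 + 0\right) 1165 = \left(-7\right) 1165 = -8155$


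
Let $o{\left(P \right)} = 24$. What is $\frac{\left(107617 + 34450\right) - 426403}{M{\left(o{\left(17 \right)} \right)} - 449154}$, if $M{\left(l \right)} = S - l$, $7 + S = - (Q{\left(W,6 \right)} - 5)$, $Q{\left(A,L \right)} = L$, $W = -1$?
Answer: $\frac{142168}{224593} \approx 0.633$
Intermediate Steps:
$S = -8$ ($S = -7 - \left(6 - 5\right) = -7 - 1 = -8$)
$M{\left(l \right)} = -8 - l$
$\frac{\left(107617 + 34450\right) - 426403}{M{\left(o{\left(17 \right)} \right)} - 449154} = \frac{\left(107617 + 34450\right) - 426403}{\left(-8 - 24\right) - 449154} = \frac{142067 - 426403}{\left(-8 - 24\right) - 449154} = - \frac{284336}{-32 - 449154} = - \frac{284336}{-449186} = \left(-284336\right) \left(- \frac{1}{449186}\right) = \frac{142168}{224593}$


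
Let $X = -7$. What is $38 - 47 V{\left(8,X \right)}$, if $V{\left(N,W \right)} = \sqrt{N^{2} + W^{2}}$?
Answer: $38 - 47 \sqrt{113} \approx -461.62$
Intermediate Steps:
$38 - 47 V{\left(8,X \right)} = 38 - 47 \sqrt{8^{2} + \left(-7\right)^{2}} = 38 - 47 \sqrt{64 + 49} = 38 - 47 \sqrt{113}$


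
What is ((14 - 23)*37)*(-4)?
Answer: 1332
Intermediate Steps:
((14 - 23)*37)*(-4) = -9*37*(-4) = -333*(-4) = 1332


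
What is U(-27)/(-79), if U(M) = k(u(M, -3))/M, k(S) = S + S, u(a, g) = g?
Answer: -2/711 ≈ -0.0028129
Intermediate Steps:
k(S) = 2*S
U(M) = -6/M (U(M) = (2*(-3))/M = -6/M)
U(-27)/(-79) = -6/(-27)/(-79) = -6*(-1/27)*(-1/79) = (2/9)*(-1/79) = -2/711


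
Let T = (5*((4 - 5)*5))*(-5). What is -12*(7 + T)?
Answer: -1584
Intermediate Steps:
T = 125 (T = (5*(-1*5))*(-5) = (5*(-5))*(-5) = -25*(-5) = 125)
-12*(7 + T) = -12*(7 + 125) = -12*132 = -1584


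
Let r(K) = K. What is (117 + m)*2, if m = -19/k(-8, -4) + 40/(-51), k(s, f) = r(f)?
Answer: 24677/102 ≈ 241.93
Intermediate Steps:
k(s, f) = f
m = 809/204 (m = -19/(-4) + 40/(-51) = -19*(-1/4) + 40*(-1/51) = 19/4 - 40/51 = 809/204 ≈ 3.9657)
(117 + m)*2 = (117 + 809/204)*2 = (24677/204)*2 = 24677/102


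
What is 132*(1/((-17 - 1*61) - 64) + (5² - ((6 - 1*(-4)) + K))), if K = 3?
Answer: 112398/71 ≈ 1583.1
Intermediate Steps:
132*(1/((-17 - 1*61) - 64) + (5² - ((6 - 1*(-4)) + K))) = 132*(1/((-17 - 1*61) - 64) + (5² - ((6 - 1*(-4)) + 3))) = 132*(1/((-17 - 61) - 64) + (25 - ((6 + 4) + 3))) = 132*(1/(-78 - 64) + (25 - (10 + 3))) = 132*(1/(-142) + (25 - 13)) = 132*(-1/142 + (25 - 1*13)) = 132*(-1/142 + (25 - 13)) = 132*(-1/142 + 12) = 132*(1703/142) = 112398/71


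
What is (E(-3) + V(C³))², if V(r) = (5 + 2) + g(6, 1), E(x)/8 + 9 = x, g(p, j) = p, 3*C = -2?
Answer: 6889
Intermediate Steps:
C = -⅔ (C = (⅓)*(-2) = -⅔ ≈ -0.66667)
E(x) = -72 + 8*x
V(r) = 13 (V(r) = (5 + 2) + 6 = 7 + 6 = 13)
(E(-3) + V(C³))² = ((-72 + 8*(-3)) + 13)² = ((-72 - 24) + 13)² = (-96 + 13)² = (-83)² = 6889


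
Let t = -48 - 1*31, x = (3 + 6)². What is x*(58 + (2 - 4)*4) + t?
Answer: 3971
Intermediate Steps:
x = 81 (x = 9² = 81)
t = -79 (t = -48 - 31 = -79)
x*(58 + (2 - 4)*4) + t = 81*(58 + (2 - 4)*4) - 79 = 81*(58 - 2*4) - 79 = 81*(58 - 8) - 79 = 81*50 - 79 = 4050 - 79 = 3971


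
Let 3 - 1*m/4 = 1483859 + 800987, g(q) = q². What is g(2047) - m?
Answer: 13329581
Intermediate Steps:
m = -9139372 (m = 12 - 4*(1483859 + 800987) = 12 - 4*2284846 = 12 - 9139384 = -9139372)
g(2047) - m = 2047² - 1*(-9139372) = 4190209 + 9139372 = 13329581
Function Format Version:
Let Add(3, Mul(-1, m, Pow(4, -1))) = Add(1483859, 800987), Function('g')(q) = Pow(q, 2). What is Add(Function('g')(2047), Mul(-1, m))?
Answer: 13329581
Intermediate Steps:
m = -9139372 (m = Add(12, Mul(-4, Add(1483859, 800987))) = Add(12, Mul(-4, 2284846)) = Add(12, -9139384) = -9139372)
Add(Function('g')(2047), Mul(-1, m)) = Add(Pow(2047, 2), Mul(-1, -9139372)) = Add(4190209, 9139372) = 13329581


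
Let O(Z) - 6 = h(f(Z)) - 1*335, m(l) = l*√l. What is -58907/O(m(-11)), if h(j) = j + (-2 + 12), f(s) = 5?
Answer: 58907/314 ≈ 187.60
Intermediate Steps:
h(j) = 10 + j (h(j) = j + 10 = 10 + j)
m(l) = l^(3/2)
O(Z) = -314 (O(Z) = 6 + ((10 + 5) - 1*335) = 6 + (15 - 335) = 6 - 320 = -314)
-58907/O(m(-11)) = -58907/(-314) = -58907*(-1/314) = 58907/314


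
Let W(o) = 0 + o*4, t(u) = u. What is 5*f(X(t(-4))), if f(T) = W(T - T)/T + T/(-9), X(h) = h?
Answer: 20/9 ≈ 2.2222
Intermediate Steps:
W(o) = 4*o (W(o) = 0 + 4*o = 4*o)
f(T) = -T/9 (f(T) = (4*(T - T))/T + T/(-9) = (4*0)/T + T*(-1/9) = 0/T - T/9 = 0 - T/9 = -T/9)
5*f(X(t(-4))) = 5*(-1/9*(-4)) = 5*(4/9) = 20/9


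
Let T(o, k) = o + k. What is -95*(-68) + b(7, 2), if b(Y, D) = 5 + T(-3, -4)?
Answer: 6458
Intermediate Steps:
T(o, k) = k + o
b(Y, D) = -2 (b(Y, D) = 5 + (-4 - 3) = 5 - 7 = -2)
-95*(-68) + b(7, 2) = -95*(-68) - 2 = 6460 - 2 = 6458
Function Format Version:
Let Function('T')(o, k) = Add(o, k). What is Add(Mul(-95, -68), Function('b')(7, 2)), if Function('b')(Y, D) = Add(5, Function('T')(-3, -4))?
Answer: 6458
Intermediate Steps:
Function('T')(o, k) = Add(k, o)
Function('b')(Y, D) = -2 (Function('b')(Y, D) = Add(5, Add(-4, -3)) = Add(5, -7) = -2)
Add(Mul(-95, -68), Function('b')(7, 2)) = Add(Mul(-95, -68), -2) = Add(6460, -2) = 6458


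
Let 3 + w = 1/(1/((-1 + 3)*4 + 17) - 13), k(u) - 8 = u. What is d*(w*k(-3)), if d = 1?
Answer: -4985/324 ≈ -15.386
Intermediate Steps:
k(u) = 8 + u
w = -997/324 (w = -3 + 1/(1/((-1 + 3)*4 + 17) - 13) = -3 + 1/(1/(2*4 + 17) - 13) = -3 + 1/(1/(8 + 17) - 13) = -3 + 1/(1/25 - 13) = -3 + 1/(-324/25) = -3 - 25/324 = -997/324 ≈ -3.0772)
d*(w*k(-3)) = 1*(-997*(8 - 3)/324) = 1*(-997/324*5) = 1*(-4985/324) = -4985/324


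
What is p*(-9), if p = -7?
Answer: 63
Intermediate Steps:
p*(-9) = -7*(-9) = 63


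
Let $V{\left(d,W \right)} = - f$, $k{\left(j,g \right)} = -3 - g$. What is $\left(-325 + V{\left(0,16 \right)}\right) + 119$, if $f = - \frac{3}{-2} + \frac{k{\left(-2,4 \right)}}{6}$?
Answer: $- \frac{619}{3} \approx -206.33$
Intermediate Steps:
$f = \frac{1}{3}$ ($f = - \frac{3}{-2} + \frac{-3 - 4}{6} = \left(-3\right) \left(- \frac{1}{2}\right) + \left(-3 - 4\right) \frac{1}{6} = \frac{3}{2} - \frac{7}{6} = \frac{1}{3} \approx 0.33333$)
$V{\left(d,W \right)} = - \frac{1}{3}$ ($V{\left(d,W \right)} = \left(-1\right) \frac{1}{3} = - \frac{1}{3}$)
$\left(-325 + V{\left(0,16 \right)}\right) + 119 = \left(-325 - \frac{1}{3}\right) + 119 = - \frac{976}{3} + 119 = - \frac{619}{3}$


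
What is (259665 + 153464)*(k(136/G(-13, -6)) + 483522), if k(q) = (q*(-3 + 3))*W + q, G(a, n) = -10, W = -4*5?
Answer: 998756708918/5 ≈ 1.9975e+11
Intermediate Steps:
W = -20
k(q) = q (k(q) = (q*(-3 + 3))*(-20) + q = (q*0)*(-20) + q = 0*(-20) + q = 0 + q = q)
(259665 + 153464)*(k(136/G(-13, -6)) + 483522) = (259665 + 153464)*(136/(-10) + 483522) = 413129*(136*(-1/10) + 483522) = 413129*(-68/5 + 483522) = 413129*(2417542/5) = 998756708918/5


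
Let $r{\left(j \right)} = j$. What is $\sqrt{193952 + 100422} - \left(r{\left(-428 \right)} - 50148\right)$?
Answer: $50576 + \sqrt{294374} \approx 51119.0$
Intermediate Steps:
$\sqrt{193952 + 100422} - \left(r{\left(-428 \right)} - 50148\right) = \sqrt{193952 + 100422} - \left(-428 - 50148\right) = \sqrt{294374} - -50576 = \sqrt{294374} + 50576 = 50576 + \sqrt{294374}$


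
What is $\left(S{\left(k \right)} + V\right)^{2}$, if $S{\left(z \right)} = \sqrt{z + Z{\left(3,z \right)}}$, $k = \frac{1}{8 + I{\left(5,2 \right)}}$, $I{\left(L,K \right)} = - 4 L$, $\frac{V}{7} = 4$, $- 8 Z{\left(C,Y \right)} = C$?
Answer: $\frac{\left(336 + i \sqrt{66}\right)^{2}}{144} \approx 783.54 + 37.912 i$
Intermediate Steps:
$Z{\left(C,Y \right)} = - \frac{C}{8}$
$V = 28$ ($V = 7 \cdot 4 = 28$)
$k = - \frac{1}{12}$ ($k = \frac{1}{8 - 20} = \frac{1}{-12} = - \frac{1}{12} \approx -0.083333$)
$S{\left(z \right)} = \sqrt{- \frac{3}{8} + z}$ ($S{\left(z \right)} = \sqrt{z - \frac{3}{8}} = \sqrt{- \frac{3}{8} + z}$)
$\left(S{\left(k \right)} + V\right)^{2} = \left(\frac{\sqrt{-6 + 16 \left(- \frac{1}{12}\right)}}{4} + 28\right)^{2} = \left(\frac{\sqrt{-6 - \frac{4}{3}}}{4} + 28\right)^{2} = \left(\frac{\sqrt{- \frac{22}{3}}}{4} + 28\right)^{2} = \left(\frac{\frac{1}{3} i \sqrt{66}}{4} + 28\right)^{2} = \left(\frac{i \sqrt{66}}{12} + 28\right)^{2} = \left(28 + \frac{i \sqrt{66}}{12}\right)^{2}$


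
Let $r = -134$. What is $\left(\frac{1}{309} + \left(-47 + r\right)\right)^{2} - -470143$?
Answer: $\frac{48017664967}{95481} \approx 5.029 \cdot 10^{5}$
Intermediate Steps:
$\left(\frac{1}{309} + \left(-47 + r\right)\right)^{2} - -470143 = \left(\frac{1}{309} - 181\right)^{2} - -470143 = \left(\frac{1}{309} - 181\right)^{2} + 470143 = \left(- \frac{55928}{309}\right)^{2} + 470143 = \frac{3127941184}{95481} + 470143 = \frac{48017664967}{95481}$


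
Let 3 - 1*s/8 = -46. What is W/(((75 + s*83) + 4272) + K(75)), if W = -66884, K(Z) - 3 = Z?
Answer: -2908/1607 ≈ -1.8096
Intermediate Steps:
K(Z) = 3 + Z
s = 392 (s = 24 - 8*(-46) = 24 + 368 = 392)
W/(((75 + s*83) + 4272) + K(75)) = -66884/(((75 + 392*83) + 4272) + (3 + 75)) = -66884/(((75 + 32536) + 4272) + 78) = -66884/((32611 + 4272) + 78) = -66884/(36883 + 78) = -66884/36961 = -66884*1/36961 = -2908/1607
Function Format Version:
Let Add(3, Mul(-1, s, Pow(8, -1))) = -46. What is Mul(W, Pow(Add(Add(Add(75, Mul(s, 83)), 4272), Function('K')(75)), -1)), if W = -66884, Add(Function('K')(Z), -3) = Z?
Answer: Rational(-2908, 1607) ≈ -1.8096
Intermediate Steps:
Function('K')(Z) = Add(3, Z)
s = 392 (s = Add(24, Mul(-8, -46)) = Add(24, 368) = 392)
Mul(W, Pow(Add(Add(Add(75, Mul(s, 83)), 4272), Function('K')(75)), -1)) = Mul(-66884, Pow(Add(Add(Add(75, Mul(392, 83)), 4272), Add(3, 75)), -1)) = Mul(-66884, Pow(Add(Add(Add(75, 32536), 4272), 78), -1)) = Mul(-66884, Pow(Add(Add(32611, 4272), 78), -1)) = Mul(-66884, Pow(Add(36883, 78), -1)) = Mul(-66884, Pow(36961, -1)) = Mul(-66884, Rational(1, 36961)) = Rational(-2908, 1607)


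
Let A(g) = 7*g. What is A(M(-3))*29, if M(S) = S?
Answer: -609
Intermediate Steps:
A(M(-3))*29 = (7*(-3))*29 = -21*29 = -609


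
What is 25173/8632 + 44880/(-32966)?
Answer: 221224479/142281256 ≈ 1.5548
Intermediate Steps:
25173/8632 + 44880/(-32966) = 25173*(1/8632) + 44880*(-1/32966) = 25173/8632 - 22440/16483 = 221224479/142281256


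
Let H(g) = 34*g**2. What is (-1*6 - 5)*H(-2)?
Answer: -1496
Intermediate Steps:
(-1*6 - 5)*H(-2) = (-1*6 - 5)*(34*(-2)**2) = (-6 - 5)*(34*4) = -11*136 = -1496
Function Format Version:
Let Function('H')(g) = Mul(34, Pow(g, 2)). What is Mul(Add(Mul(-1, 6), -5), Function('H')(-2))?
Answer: -1496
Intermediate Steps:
Mul(Add(Mul(-1, 6), -5), Function('H')(-2)) = Mul(Add(Mul(-1, 6), -5), Mul(34, Pow(-2, 2))) = Mul(Add(-6, -5), Mul(34, 4)) = Mul(-11, 136) = -1496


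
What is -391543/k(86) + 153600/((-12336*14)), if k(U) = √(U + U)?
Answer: -1600/1799 - 391543*√43/86 ≈ -29856.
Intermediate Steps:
k(U) = √2*√U (k(U) = √(2*U) = √2*√U)
-391543/k(86) + 153600/((-12336*14)) = -391543*√43/86 + 153600/((-12336*14)) = -391543*√43/86 + 153600/(-172704) = -391543*√43/86 + 153600*(-1/172704) = -391543*√43/86 - 1600/1799 = -1600/1799 - 391543*√43/86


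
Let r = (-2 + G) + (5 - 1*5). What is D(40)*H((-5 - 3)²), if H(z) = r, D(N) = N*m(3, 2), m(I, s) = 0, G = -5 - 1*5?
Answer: 0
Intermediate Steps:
G = -10 (G = -5 - 5 = -10)
r = -12 (r = (-2 - 10) + (5 - 1*5) = -12 + (5 - 5) = -12 + 0 = -12)
D(N) = 0 (D(N) = N*0 = 0)
H(z) = -12
D(40)*H((-5 - 3)²) = 0*(-12) = 0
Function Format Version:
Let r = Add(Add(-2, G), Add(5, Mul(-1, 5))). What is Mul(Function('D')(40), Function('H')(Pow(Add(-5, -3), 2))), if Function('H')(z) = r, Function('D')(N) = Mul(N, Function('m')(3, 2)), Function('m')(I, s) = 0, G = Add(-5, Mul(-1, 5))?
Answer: 0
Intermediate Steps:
G = -10 (G = Add(-5, -5) = -10)
r = -12 (r = Add(Add(-2, -10), Add(5, Mul(-1, 5))) = Add(-12, Add(5, -5)) = Add(-12, 0) = -12)
Function('D')(N) = 0 (Function('D')(N) = Mul(N, 0) = 0)
Function('H')(z) = -12
Mul(Function('D')(40), Function('H')(Pow(Add(-5, -3), 2))) = Mul(0, -12) = 0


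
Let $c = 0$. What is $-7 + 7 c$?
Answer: $-7$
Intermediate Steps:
$-7 + 7 c = -7 + 7 \cdot 0 = -7 + 0 = -7$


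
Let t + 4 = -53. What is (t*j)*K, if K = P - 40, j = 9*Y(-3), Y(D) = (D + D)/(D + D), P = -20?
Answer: 30780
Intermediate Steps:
t = -57 (t = -4 - 53 = -57)
Y(D) = 1 (Y(D) = (2*D)/((2*D)) = (2*D)*(1/(2*D)) = 1)
j = 9 (j = 9*1 = 9)
K = -60 (K = -20 - 40 = -60)
(t*j)*K = -57*9*(-60) = -513*(-60) = 30780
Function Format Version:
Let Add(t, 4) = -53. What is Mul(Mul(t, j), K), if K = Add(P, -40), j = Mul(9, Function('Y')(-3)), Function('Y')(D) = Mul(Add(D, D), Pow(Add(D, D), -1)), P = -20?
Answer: 30780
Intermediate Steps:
t = -57 (t = Add(-4, -53) = -57)
Function('Y')(D) = 1 (Function('Y')(D) = Mul(Mul(2, D), Pow(Mul(2, D), -1)) = Mul(Mul(2, D), Mul(Rational(1, 2), Pow(D, -1))) = 1)
j = 9 (j = Mul(9, 1) = 9)
K = -60 (K = Add(-20, -40) = -60)
Mul(Mul(t, j), K) = Mul(Mul(-57, 9), -60) = Mul(-513, -60) = 30780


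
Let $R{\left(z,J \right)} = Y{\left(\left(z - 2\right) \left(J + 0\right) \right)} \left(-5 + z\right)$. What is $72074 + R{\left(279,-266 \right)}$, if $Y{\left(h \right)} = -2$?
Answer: $71526$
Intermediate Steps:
$R{\left(z,J \right)} = 10 - 2 z$ ($R{\left(z,J \right)} = - 2 \left(-5 + z\right) = 10 - 2 z$)
$72074 + R{\left(279,-266 \right)} = 72074 + \left(10 - 558\right) = 72074 - 548 = 71526$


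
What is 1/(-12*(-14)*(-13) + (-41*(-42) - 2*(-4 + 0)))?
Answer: -1/454 ≈ -0.0022026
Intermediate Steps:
1/(-12*(-14)*(-13) + (-41*(-42) - 2*(-4 + 0))) = 1/(168*(-13) + (1722 - 2*(-4))) = 1/(-2184 + (1722 + 8)) = 1/(-2184 + 1730) = 1/(-454) = -1/454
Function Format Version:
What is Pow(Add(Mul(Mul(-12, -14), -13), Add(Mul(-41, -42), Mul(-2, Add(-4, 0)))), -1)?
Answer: Rational(-1, 454) ≈ -0.0022026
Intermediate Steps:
Pow(Add(Mul(Mul(-12, -14), -13), Add(Mul(-41, -42), Mul(-2, Add(-4, 0)))), -1) = Pow(Add(Mul(168, -13), Add(1722, Mul(-2, -4))), -1) = Pow(Add(-2184, Add(1722, 8)), -1) = Pow(Add(-2184, 1730), -1) = Pow(-454, -1) = Rational(-1, 454)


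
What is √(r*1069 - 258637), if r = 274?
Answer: √34269 ≈ 185.12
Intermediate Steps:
√(r*1069 - 258637) = √(274*1069 - 258637) = √(292906 - 258637) = √34269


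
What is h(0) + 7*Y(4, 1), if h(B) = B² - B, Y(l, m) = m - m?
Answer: 0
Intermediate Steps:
Y(l, m) = 0
h(0) + 7*Y(4, 1) = 0*(-1 + 0) + 7*0 = 0*(-1) + 0 = 0 + 0 = 0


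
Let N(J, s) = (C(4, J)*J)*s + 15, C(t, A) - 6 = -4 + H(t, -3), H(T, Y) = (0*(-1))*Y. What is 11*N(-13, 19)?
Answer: -5269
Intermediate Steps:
H(T, Y) = 0 (H(T, Y) = 0*Y = 0)
C(t, A) = 2 (C(t, A) = 6 + (-4 + 0) = 6 - 4 = 2)
N(J, s) = 15 + 2*J*s (N(J, s) = (2*J)*s + 15 = 2*J*s + 15 = 15 + 2*J*s)
11*N(-13, 19) = 11*(15 + 2*(-13)*19) = 11*(15 - 494) = 11*(-479) = -5269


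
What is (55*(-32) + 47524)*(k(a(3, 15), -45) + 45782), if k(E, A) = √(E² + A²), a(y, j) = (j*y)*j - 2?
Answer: 2095167448 + 45764*√454954 ≈ 2.1260e+9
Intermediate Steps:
a(y, j) = -2 + y*j² (a(y, j) = y*j² - 2 = -2 + y*j²)
k(E, A) = √(A² + E²)
(55*(-32) + 47524)*(k(a(3, 15), -45) + 45782) = (55*(-32) + 47524)*(√((-45)² + (-2 + 3*15²)²) + 45782) = (-1760 + 47524)*(√(2025 + (-2 + 3*225)²) + 45782) = 45764*(√(2025 + (-2 + 675)²) + 45782) = 45764*(√(2025 + 673²) + 45782) = 45764*(√(2025 + 452929) + 45782) = 45764*(√454954 + 45782) = 45764*(45782 + √454954) = 2095167448 + 45764*√454954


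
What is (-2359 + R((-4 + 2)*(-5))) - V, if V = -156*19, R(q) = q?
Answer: 615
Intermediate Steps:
V = -2964
(-2359 + R((-4 + 2)*(-5))) - V = (-2359 + (-4 + 2)*(-5)) - 1*(-2964) = (-2359 - 2*(-5)) + 2964 = (-2359 + 10) + 2964 = -2349 + 2964 = 615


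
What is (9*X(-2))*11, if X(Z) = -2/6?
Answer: -33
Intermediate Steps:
X(Z) = -1/3 (X(Z) = -2*1/6 = -1/3)
(9*X(-2))*11 = (9*(-1/3))*11 = -3*11 = -33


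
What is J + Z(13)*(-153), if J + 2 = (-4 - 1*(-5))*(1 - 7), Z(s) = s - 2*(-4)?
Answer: -3221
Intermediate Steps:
Z(s) = 8 + s (Z(s) = s + 8 = 8 + s)
J = -8 (J = -2 + (-4 - 1*(-5))*(1 - 7) = -2 + (-4 + 5)*(-6) = -2 + 1*(-6) = -2 - 6 = -8)
J + Z(13)*(-153) = -8 + (8 + 13)*(-153) = -8 + 21*(-153) = -8 - 3213 = -3221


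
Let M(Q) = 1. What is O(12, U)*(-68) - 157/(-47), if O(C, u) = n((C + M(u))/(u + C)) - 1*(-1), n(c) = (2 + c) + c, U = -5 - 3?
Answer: -30205/47 ≈ -642.66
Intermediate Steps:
U = -8
n(c) = 2 + 2*c
O(C, u) = 3 + 2*(1 + C)/(C + u) (O(C, u) = (2 + 2*((C + 1)/(u + C))) - 1*(-1) = (2 + 2*((1 + C)/(C + u))) + 1 = (2 + 2*(1 + C)/(C + u)) + 1 = 3 + 2*(1 + C)/(C + u))
O(12, U)*(-68) - 157/(-47) = ((2 + 3*(-8) + 5*12)/(12 - 8))*(-68) - 157/(-47) = ((2 - 24 + 60)/4)*(-68) - 157*(-1/47) = ((1/4)*38)*(-68) + 157/47 = (19/2)*(-68) + 157/47 = -646 + 157/47 = -30205/47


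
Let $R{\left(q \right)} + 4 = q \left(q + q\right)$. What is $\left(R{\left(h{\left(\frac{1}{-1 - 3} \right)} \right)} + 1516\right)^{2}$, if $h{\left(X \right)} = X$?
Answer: $\frac{146337409}{64} \approx 2.2865 \cdot 10^{6}$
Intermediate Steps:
$R{\left(q \right)} = -4 + 2 q^{2}$ ($R{\left(q \right)} = -4 + q \left(q + q\right) = -4 + q 2 q = -4 + 2 q^{2}$)
$\left(R{\left(h{\left(\frac{1}{-1 - 3} \right)} \right)} + 1516\right)^{2} = \left(\left(-4 + 2 \left(\frac{1}{-1 - 3}\right)^{2}\right) + 1516\right)^{2} = \left(\left(-4 + 2 \left(\frac{1}{-4}\right)^{2}\right) + 1516\right)^{2} = \left(\left(-4 + 2 \left(- \frac{1}{4}\right)^{2}\right) + 1516\right)^{2} = \left(\left(-4 + 2 \cdot \frac{1}{16}\right) + 1516\right)^{2} = \left(\left(-4 + \frac{1}{8}\right) + 1516\right)^{2} = \left(- \frac{31}{8} + 1516\right)^{2} = \left(\frac{12097}{8}\right)^{2} = \frac{146337409}{64}$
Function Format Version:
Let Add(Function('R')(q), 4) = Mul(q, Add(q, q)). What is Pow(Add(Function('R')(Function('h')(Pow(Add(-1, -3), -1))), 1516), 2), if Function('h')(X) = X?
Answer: Rational(146337409, 64) ≈ 2.2865e+6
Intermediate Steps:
Function('R')(q) = Add(-4, Mul(2, Pow(q, 2))) (Function('R')(q) = Add(-4, Mul(q, Add(q, q))) = Add(-4, Mul(q, Mul(2, q))) = Add(-4, Mul(2, Pow(q, 2))))
Pow(Add(Function('R')(Function('h')(Pow(Add(-1, -3), -1))), 1516), 2) = Pow(Add(Add(-4, Mul(2, Pow(Pow(Add(-1, -3), -1), 2))), 1516), 2) = Pow(Add(Add(-4, Mul(2, Pow(Pow(-4, -1), 2))), 1516), 2) = Pow(Add(Add(-4, Mul(2, Pow(Rational(-1, 4), 2))), 1516), 2) = Pow(Add(Add(-4, Mul(2, Rational(1, 16))), 1516), 2) = Pow(Add(Add(-4, Rational(1, 8)), 1516), 2) = Pow(Add(Rational(-31, 8), 1516), 2) = Pow(Rational(12097, 8), 2) = Rational(146337409, 64)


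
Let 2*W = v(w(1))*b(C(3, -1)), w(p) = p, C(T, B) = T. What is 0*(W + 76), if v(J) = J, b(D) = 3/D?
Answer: 0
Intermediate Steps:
W = ½ (W = (1*(3/3))/2 = (1*(3*(⅓)))/2 = (1*1)/2 = (½)*1 = ½ ≈ 0.50000)
0*(W + 76) = 0*(½ + 76) = 0*(153/2) = 0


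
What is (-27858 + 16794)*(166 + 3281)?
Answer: -38137608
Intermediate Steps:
(-27858 + 16794)*(166 + 3281) = -11064*3447 = -38137608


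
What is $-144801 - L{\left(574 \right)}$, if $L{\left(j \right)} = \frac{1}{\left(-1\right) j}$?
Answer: $- \frac{83115773}{574} \approx -1.448 \cdot 10^{5}$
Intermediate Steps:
$L{\left(j \right)} = - \frac{1}{j}$
$-144801 - L{\left(574 \right)} = -144801 - - \frac{1}{574} = -144801 + \frac{1}{574} = - \frac{83115773}{574}$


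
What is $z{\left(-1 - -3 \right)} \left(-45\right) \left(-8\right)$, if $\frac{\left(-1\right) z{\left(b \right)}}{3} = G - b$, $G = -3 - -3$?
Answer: $2160$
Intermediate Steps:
$G = 0$ ($G = -3 + 3 = 0$)
$z{\left(b \right)} = 3 b$ ($z{\left(b \right)} = - 3 \left(0 - b\right) = - 3 \left(- b\right) = 3 b$)
$z{\left(-1 - -3 \right)} \left(-45\right) \left(-8\right) = 3 \left(-1 - -3\right) \left(-45\right) \left(-8\right) = 3 \left(-1 + 3\right) \left(-45\right) \left(-8\right) = 3 \cdot 2 \left(-45\right) \left(-8\right) = 6 \left(-45\right) \left(-8\right) = \left(-270\right) \left(-8\right) = 2160$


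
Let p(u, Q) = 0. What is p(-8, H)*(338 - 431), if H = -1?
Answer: 0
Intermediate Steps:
p(-8, H)*(338 - 431) = 0*(338 - 431) = 0*(-93) = 0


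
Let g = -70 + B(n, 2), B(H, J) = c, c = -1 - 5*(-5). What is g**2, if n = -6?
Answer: 2116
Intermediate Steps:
c = 24 (c = -1 + 25 = 24)
B(H, J) = 24
g = -46 (g = -70 + 24 = -46)
g**2 = (-46)**2 = 2116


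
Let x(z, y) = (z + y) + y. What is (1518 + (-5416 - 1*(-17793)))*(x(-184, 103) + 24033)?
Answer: 334244225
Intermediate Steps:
x(z, y) = z + 2*y (x(z, y) = (y + z) + y = z + 2*y)
(1518 + (-5416 - 1*(-17793)))*(x(-184, 103) + 24033) = (1518 + (-5416 - 1*(-17793)))*((-184 + 2*103) + 24033) = (1518 + (-5416 + 17793))*((-184 + 206) + 24033) = (1518 + 12377)*(22 + 24033) = 13895*24055 = 334244225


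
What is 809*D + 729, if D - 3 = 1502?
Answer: 1218274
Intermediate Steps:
D = 1505 (D = 3 + 1502 = 1505)
809*D + 729 = 809*1505 + 729 = 1217545 + 729 = 1218274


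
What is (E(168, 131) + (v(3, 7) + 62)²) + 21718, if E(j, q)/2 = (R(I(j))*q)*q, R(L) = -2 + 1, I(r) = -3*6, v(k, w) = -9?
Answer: -9795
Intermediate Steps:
I(r) = -18
R(L) = -1
E(j, q) = -2*q² (E(j, q) = 2*((-q)*q) = 2*(-q²) = -2*q²)
(E(168, 131) + (v(3, 7) + 62)²) + 21718 = (-2*131² + (-9 + 62)²) + 21718 = (-2*17161 + 53²) + 21718 = (-34322 + 2809) + 21718 = -31513 + 21718 = -9795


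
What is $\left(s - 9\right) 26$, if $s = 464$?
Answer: $11830$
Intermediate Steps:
$\left(s - 9\right) 26 = \left(464 - 9\right) 26 = 455 \cdot 26 = 11830$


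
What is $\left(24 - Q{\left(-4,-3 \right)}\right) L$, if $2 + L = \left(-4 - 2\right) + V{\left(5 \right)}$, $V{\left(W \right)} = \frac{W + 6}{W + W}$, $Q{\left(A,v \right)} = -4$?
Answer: $- \frac{966}{5} \approx -193.2$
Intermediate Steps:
$V{\left(W \right)} = \frac{6 + W}{2 W}$
$L = - \frac{69}{10}$ ($L = -2 + \left(\left(-4 - 2\right) + \frac{6 + 5}{2 \cdot 5}\right) = -2 - \left(6 - \frac{11}{10}\right) = -2 + \left(-6 + \frac{11}{10}\right) = -2 - \frac{49}{10} = - \frac{69}{10} \approx -6.9$)
$\left(24 - Q{\left(-4,-3 \right)}\right) L = \left(24 - -4\right) \left(- \frac{69}{10}\right) = \left(24 + 4\right) \left(- \frac{69}{10}\right) = 28 \left(- \frac{69}{10}\right) = - \frac{966}{5}$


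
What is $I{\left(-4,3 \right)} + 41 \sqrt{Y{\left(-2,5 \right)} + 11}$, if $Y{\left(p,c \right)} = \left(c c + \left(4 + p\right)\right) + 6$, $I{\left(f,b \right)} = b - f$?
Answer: $7 + 82 \sqrt{11} \approx 278.96$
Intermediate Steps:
$Y{\left(p,c \right)} = 10 + p + c^{2}$ ($Y{\left(p,c \right)} = \left(c^{2} + \left(4 + p\right)\right) + 6 = \left(4 + p + c^{2}\right) + 6 = 10 + p + c^{2}$)
$I{\left(-4,3 \right)} + 41 \sqrt{Y{\left(-2,5 \right)} + 11} = \left(3 - -4\right) + 41 \sqrt{\left(10 - 2 + 5^{2}\right) + 11} = \left(3 + 4\right) + 41 \sqrt{\left(10 - 2 + 25\right) + 11} = 7 + 41 \sqrt{33 + 11} = 7 + 41 \sqrt{44} = 7 + 41 \cdot 2 \sqrt{11} = 7 + 82 \sqrt{11}$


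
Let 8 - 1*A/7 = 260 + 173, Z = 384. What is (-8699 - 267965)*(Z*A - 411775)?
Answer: 429984272200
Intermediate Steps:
A = -2975 (A = 56 - 7*(260 + 173) = 56 - 7*433 = 56 - 3031 = -2975)
(-8699 - 267965)*(Z*A - 411775) = (-8699 - 267965)*(384*(-2975) - 411775) = -276664*(-1142400 - 411775) = -276664*(-1554175) = 429984272200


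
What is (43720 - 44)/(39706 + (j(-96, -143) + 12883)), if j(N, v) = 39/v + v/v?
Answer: 480436/578487 ≈ 0.83050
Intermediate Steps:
j(N, v) = 1 + 39/v (j(N, v) = 39/v + 1 = 1 + 39/v)
(43720 - 44)/(39706 + (j(-96, -143) + 12883)) = (43720 - 44)/(39706 + ((39 - 143)/(-143) + 12883)) = 43676/(39706 + (-1/143*(-104) + 12883)) = 43676/(39706 + (8/11 + 12883)) = 43676/(39706 + 141721/11) = 43676/(578487/11) = 43676*(11/578487) = 480436/578487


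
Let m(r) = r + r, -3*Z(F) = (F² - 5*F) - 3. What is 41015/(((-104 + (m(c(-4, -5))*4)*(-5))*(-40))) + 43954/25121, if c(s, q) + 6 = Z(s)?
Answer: -3527531/115757568 ≈ -0.030473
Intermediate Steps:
Z(F) = 1 - F²/3 + 5*F/3 (Z(F) = -((F² - 5*F) - 3)/3 = -(-3 + F² - 5*F)/3 = 1 - F²/3 + 5*F/3)
c(s, q) = -5 - s²/3 + 5*s/3 (c(s, q) = -6 + (1 - s²/3 + 5*s/3) = -5 - s²/3 + 5*s/3)
m(r) = 2*r
41015/(((-104 + (m(c(-4, -5))*4)*(-5))*(-40))) + 43954/25121 = 41015/(((-104 + ((2*(-5 - ⅓*(-4)² + (5/3)*(-4)))*4)*(-5))*(-40))) + 43954/25121 = 41015/(((-104 + ((2*(-5 - ⅓*16 - 20/3))*4)*(-5))*(-40))) + 43954*(1/25121) = 41015/(((-104 + ((2*(-5 - 16/3 - 20/3))*4)*(-5))*(-40))) + 43954/25121 = 41015/(((-104 + ((2*(-17))*4)*(-5))*(-40))) + 43954/25121 = 41015/(((-104 - 34*4*(-5))*(-40))) + 43954/25121 = 41015/(((-104 - 136*(-5))*(-40))) + 43954/25121 = 41015/(((-104 + 680)*(-40))) + 43954/25121 = 41015/((576*(-40))) + 43954/25121 = 41015/(-23040) + 43954/25121 = 41015*(-1/23040) + 43954/25121 = -8203/4608 + 43954/25121 = -3527531/115757568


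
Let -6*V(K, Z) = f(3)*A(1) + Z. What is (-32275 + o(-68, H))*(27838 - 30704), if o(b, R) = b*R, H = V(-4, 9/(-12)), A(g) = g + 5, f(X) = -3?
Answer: 93109175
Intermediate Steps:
A(g) = 5 + g
V(K, Z) = 3 - Z/6 (V(K, Z) = -(-3*(5 + 1) + Z)/6 = -(-3*6 + Z)/6 = -(-18 + Z)/6 = 3 - Z/6)
H = 25/8 (H = 3 - 3/(2*(-12)) = 3 - 3*(-1)/(2*12) = 3 - ⅙*(-¾) = 3 + ⅛ = 25/8 ≈ 3.1250)
o(b, R) = R*b
(-32275 + o(-68, H))*(27838 - 30704) = (-32275 + (25/8)*(-68))*(27838 - 30704) = (-32275 - 425/2)*(-2866) = -64975/2*(-2866) = 93109175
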